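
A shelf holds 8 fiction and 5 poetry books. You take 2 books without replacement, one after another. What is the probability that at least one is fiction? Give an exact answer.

34/39

P(no fiction) = 5/13 × 4/12 = 20/156 = 5/39.
P(at least one) = 1 − 5/39 = 34/39.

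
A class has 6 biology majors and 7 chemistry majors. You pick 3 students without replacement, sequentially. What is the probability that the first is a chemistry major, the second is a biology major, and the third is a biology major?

Multiply the probability of each draw given the previous ones:
P = 7/13 × 6/12 × 5/11 = 210/1716 = 35/286.

35/286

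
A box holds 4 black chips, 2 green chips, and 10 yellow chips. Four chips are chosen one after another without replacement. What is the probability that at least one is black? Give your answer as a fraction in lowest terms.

265/364

P(no black) = 12/16 × 11/15 × 10/14 × 9/13 = 11880/43680 = 99/364.
P(at least one) = 1 − 99/364 = 265/364.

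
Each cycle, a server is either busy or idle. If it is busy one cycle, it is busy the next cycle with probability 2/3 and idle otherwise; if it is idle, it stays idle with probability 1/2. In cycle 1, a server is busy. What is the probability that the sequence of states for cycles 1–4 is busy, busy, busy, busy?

Cycle 1 is given. For each transition, use the conditional probability from the current state:
P(busy | busy) = 2/3; P(busy | busy) = 2/3; P(busy | busy) = 2/3.
P = 2/3 × 2/3 × 2/3 = 8/27.

8/27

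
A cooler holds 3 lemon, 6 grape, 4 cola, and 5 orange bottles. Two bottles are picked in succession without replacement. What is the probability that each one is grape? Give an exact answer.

P = 6/18 × 5/17 = 30/306 = 5/51.

5/51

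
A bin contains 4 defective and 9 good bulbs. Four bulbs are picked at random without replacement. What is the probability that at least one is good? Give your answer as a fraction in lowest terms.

P(no good) = 4/13 × 3/12 × 2/11 × 1/10 = 24/17160 = 1/715.
P(at least one) = 1 − 1/715 = 714/715.

714/715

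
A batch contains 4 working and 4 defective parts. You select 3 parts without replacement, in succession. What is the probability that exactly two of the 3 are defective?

3/7

One ordering (defective drawn first) has probability 4/8 × 3/7 × 4/6 = 48/336 = 1/7.
There are C(3,2) = 3 such orderings, each equally likely, so P = 3 × 1/7 = 3/7.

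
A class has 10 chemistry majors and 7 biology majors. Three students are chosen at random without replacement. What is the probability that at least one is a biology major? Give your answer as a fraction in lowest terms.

14/17

P(no biology majors) = 10/17 × 9/16 × 8/15 = 720/4080 = 3/17.
P(at least one) = 1 − 3/17 = 14/17.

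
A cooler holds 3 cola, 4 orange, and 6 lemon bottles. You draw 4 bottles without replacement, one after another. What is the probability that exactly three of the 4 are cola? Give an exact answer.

One ordering (cola drawn first) has probability 3/13 × 2/12 × 1/11 × 10/10 = 60/17160 = 1/286.
There are C(4,3) = 4 such orderings, each equally likely, so P = 4 × 1/286 = 2/143.

2/143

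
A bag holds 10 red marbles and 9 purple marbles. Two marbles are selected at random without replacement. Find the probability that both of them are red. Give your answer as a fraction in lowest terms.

5/19

P = 10/19 × 9/18 = 90/342 = 5/19.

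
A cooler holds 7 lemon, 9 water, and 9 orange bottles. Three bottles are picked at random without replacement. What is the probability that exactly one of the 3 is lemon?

One ordering (lemon drawn first) has probability 7/25 × 18/24 × 17/23 = 2142/13800 = 357/2300.
There are C(3,1) = 3 such orderings, each equally likely, so P = 3 × 357/2300 = 1071/2300.

1071/2300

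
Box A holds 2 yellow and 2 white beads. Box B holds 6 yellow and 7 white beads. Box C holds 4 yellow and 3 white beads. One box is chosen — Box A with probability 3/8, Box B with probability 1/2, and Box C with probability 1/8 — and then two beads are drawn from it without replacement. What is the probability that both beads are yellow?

From Box A: P(both yellow) = (2/4)(1/3) = 1/6.
From Box B: P(both yellow) = (6/13)(5/12) = 5/26.
From Box C: P(both yellow) = (4/7)(3/6) = 2/7.
Total probability = (3/8)(1/6) + (1/2)(5/26) + (1/8)(2/7) = 283/1456.

283/1456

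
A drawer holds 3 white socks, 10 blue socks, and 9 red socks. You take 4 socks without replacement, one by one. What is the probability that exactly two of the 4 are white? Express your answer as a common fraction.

One ordering (white drawn first) has probability 3/22 × 2/21 × 19/20 × 18/19 = 2052/175560 = 9/770.
There are C(4,2) = 6 such orderings, each equally likely, so P = 6 × 9/770 = 27/385.

27/385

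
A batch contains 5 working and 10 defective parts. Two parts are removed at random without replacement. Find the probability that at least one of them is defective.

P(no defective) = 5/15 × 4/14 = 20/210 = 2/21.
P(at least one) = 1 − 2/21 = 19/21.

19/21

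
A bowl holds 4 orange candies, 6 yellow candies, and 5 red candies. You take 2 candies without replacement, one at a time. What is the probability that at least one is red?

P(no red) = 10/15 × 9/14 = 90/210 = 3/7.
P(at least one) = 1 − 3/7 = 4/7.

4/7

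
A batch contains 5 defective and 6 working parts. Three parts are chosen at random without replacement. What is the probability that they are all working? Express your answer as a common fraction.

P = 6/11 × 5/10 × 4/9 = 120/990 = 4/33.

4/33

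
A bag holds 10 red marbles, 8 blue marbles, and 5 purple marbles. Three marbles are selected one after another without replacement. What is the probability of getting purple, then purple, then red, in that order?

100/5313

Multiply the probability of each draw given the previous ones:
P = 5/23 × 4/22 × 10/21 = 200/10626 = 100/5313.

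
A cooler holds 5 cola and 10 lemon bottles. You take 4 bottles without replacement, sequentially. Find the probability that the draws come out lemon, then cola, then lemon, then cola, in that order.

Chain rule:
P = 10/15 × 5/14 × 9/13 × 4/12 = 1800/32760 = 5/91.

5/91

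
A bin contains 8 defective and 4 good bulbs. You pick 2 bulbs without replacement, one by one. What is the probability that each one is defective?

P = 8/12 × 7/11 = 56/132 = 14/33.

14/33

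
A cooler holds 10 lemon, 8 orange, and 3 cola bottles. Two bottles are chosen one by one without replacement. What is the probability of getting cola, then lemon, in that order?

1/14

Multiply the probability of each draw given the previous ones:
P = 3/21 × 10/20 = 30/420 = 1/14.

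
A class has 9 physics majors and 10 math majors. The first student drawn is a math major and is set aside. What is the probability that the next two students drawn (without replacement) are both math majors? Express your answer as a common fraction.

After the first draw, 9 of the remaining 18 students are math majors.
P = 9/18 × 8/17 = 72/306 = 4/17.

4/17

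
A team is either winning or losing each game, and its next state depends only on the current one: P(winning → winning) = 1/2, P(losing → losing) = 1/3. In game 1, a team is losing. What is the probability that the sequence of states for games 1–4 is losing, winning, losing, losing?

Game 1 is given. For each transition, use the conditional probability from the current state:
P(winning | losing) = 2/3; P(losing | winning) = 1/2; P(losing | losing) = 1/3.
P = 2/3 × 1/2 × 1/3 = 2/18 = 1/9.

1/9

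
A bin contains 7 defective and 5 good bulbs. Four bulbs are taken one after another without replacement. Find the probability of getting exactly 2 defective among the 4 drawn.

One ordering (defective drawn first) has probability 7/12 × 6/11 × 5/10 × 4/9 = 840/11880 = 7/99.
There are C(4,2) = 6 such orderings, each equally likely, so P = 6 × 7/99 = 14/33.

14/33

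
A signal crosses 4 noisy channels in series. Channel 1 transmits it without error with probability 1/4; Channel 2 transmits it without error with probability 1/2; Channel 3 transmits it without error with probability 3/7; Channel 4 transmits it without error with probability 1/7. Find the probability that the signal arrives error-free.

The events are sequential, so multiply the conditional probabilities:
P = 1/4 × 1/2 × 3/7 × 1/7 = 3/392.

3/392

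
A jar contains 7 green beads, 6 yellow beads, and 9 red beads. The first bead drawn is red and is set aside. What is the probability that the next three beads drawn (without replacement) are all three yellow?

After the first draw, 6 of the remaining 21 beads are yellow.
P = 6/21 × 5/20 × 4/19 = 120/7980 = 2/133.

2/133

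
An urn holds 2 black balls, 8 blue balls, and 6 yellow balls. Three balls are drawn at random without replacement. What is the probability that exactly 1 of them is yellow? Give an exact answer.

One ordering (yellow drawn first) has probability 6/16 × 10/15 × 9/14 = 540/3360 = 9/56.
There are C(3,1) = 3 such orderings, each equally likely, so P = 3 × 9/56 = 27/56.

27/56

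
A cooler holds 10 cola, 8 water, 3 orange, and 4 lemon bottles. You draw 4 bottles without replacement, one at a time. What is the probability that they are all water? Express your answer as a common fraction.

P = 8/25 × 7/24 × 6/23 × 5/22 = 1680/303600 = 7/1265.

7/1265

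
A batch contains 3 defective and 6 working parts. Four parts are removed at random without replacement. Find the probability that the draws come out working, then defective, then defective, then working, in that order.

5/84

Multiply the probability of each draw given the previous ones:
P = 6/9 × 3/8 × 2/7 × 5/6 = 180/3024 = 5/84.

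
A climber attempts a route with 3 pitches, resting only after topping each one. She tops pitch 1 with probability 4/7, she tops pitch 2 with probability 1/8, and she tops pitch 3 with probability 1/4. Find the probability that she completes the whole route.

1/56

Each stage is reached only if all earlier stages succeed, so
P = 4/7 × 1/8 × 1/4 = 4/224 = 1/56.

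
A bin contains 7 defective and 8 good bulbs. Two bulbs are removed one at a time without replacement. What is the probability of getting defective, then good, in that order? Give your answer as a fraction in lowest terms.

4/15

Chain rule:
P = 7/15 × 8/14 = 56/210 = 4/15.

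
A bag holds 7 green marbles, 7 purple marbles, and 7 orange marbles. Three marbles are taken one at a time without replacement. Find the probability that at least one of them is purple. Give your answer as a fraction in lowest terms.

69/95

P(no purple) = 14/21 × 13/20 × 12/19 = 2184/7980 = 26/95.
P(at least one) = 1 − 26/95 = 69/95.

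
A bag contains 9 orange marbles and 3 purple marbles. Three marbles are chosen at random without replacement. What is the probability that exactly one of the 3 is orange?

27/220

One ordering (orange drawn first) has probability 9/12 × 3/11 × 2/10 = 54/1320 = 9/220.
There are C(3,1) = 3 such orderings, each equally likely, so P = 3 × 9/220 = 27/220.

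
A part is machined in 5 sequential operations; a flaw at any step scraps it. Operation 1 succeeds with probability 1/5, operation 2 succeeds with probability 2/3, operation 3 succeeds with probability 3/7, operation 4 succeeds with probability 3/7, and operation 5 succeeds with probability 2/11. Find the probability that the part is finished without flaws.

12/2695

Multiplying along the chain,
P = 1/5 × 2/3 × 3/7 × 3/7 × 2/11 = 36/8085 = 12/2695.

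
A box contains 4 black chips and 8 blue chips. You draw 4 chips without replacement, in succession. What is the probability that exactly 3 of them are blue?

One ordering (blue drawn first) has probability 8/12 × 7/11 × 6/10 × 4/9 = 1344/11880 = 56/495.
There are C(4,3) = 4 such orderings, each equally likely, so P = 4 × 56/495 = 224/495.

224/495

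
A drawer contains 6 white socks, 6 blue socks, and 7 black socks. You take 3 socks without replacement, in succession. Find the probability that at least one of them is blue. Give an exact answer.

683/969

P(no blue) = 13/19 × 12/18 × 11/17 = 1716/5814 = 286/969.
P(at least one) = 1 − 286/969 = 683/969.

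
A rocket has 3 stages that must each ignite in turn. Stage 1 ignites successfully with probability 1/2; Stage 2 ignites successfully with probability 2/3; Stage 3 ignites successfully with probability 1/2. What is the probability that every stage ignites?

1/6

Each stage is reached only if all earlier stages succeed, so
P = 1/2 × 2/3 × 1/2 = 2/12 = 1/6.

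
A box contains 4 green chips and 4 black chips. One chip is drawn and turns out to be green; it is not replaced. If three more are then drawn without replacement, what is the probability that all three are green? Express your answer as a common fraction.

After the first draw, 3 of the remaining 7 chips are green.
P = 3/7 × 2/6 × 1/5 = 6/210 = 1/35.

1/35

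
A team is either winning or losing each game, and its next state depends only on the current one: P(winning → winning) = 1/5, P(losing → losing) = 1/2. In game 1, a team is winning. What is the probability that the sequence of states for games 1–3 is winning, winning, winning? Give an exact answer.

1/25

Game 1 is given. For each transition, use the conditional probability from the current state:
P(winning | winning) = 1/5; P(winning | winning) = 1/5.
P = 1/5 × 1/5 = 1/25.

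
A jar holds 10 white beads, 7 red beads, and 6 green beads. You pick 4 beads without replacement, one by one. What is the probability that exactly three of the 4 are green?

One ordering (green drawn first) has probability 6/23 × 5/22 × 4/21 × 17/20 = 2040/212520 = 17/1771.
There are C(4,3) = 4 such orderings, each equally likely, so P = 4 × 17/1771 = 68/1771.

68/1771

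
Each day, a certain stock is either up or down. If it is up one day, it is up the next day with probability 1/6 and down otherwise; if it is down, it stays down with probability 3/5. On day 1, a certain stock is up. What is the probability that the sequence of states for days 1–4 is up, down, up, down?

5/18

Day 1 is given. For each transition, use the conditional probability from the current state:
P(down | up) = 5/6; P(up | down) = 2/5; P(down | up) = 5/6.
P = 5/6 × 2/5 × 5/6 = 50/180 = 5/18.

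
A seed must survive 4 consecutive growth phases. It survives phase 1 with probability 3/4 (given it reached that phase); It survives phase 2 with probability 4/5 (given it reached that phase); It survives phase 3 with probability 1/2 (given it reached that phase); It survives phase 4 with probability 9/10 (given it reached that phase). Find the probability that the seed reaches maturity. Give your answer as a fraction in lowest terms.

Each stage is reached only if all earlier stages succeed, so
P = 3/4 × 4/5 × 1/2 × 9/10 = 108/400 = 27/100.

27/100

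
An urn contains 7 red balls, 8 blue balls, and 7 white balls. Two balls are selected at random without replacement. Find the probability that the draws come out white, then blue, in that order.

Multiply the probability of each draw given the previous ones:
P = 7/22 × 8/21 = 56/462 = 4/33.

4/33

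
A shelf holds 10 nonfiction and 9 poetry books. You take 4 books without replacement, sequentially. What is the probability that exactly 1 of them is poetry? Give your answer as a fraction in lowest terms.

One ordering (poetry drawn first) has probability 9/19 × 10/18 × 9/17 × 8/16 = 6480/93024 = 45/646.
There are C(4,1) = 4 such orderings, each equally likely, so P = 4 × 45/646 = 90/323.

90/323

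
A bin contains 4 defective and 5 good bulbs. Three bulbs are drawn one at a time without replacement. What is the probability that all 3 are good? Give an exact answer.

5/42

P(every draw is good) = 5/9 × 4/8 × 3/7 = 60/504 = 5/42.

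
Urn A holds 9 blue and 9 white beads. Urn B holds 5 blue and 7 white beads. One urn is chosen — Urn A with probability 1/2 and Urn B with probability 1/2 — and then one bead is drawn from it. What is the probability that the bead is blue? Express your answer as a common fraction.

11/24

From Urn A: P(blue) = 9/18.
From Urn B: P(blue) = 5/12.
Total probability = (1/2)(9/18) + (1/2)(5/12) = 11/24.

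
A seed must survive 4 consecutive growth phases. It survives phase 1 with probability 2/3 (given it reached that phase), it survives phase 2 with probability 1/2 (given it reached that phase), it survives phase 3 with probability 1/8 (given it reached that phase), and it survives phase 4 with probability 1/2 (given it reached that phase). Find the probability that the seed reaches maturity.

The events are sequential, so multiply the conditional probabilities:
P = 2/3 × 1/2 × 1/8 × 1/2 = 2/96 = 1/48.

1/48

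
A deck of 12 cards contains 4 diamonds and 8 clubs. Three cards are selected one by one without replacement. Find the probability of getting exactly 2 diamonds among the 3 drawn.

One ordering (diamonds drawn first) has probability 4/12 × 3/11 × 8/10 = 96/1320 = 4/55.
There are C(3,2) = 3 such orderings, each equally likely, so P = 3 × 4/55 = 12/55.

12/55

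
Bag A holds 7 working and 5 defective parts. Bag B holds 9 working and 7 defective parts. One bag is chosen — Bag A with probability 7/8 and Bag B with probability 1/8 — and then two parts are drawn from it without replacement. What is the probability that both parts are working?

From Bag A: P(both working) = (7/12)(6/11) = 7/22.
From Bag B: P(both working) = (9/16)(8/15) = 3/10.
Total probability = (7/8)(7/22) + (1/8)(3/10) = 139/440.

139/440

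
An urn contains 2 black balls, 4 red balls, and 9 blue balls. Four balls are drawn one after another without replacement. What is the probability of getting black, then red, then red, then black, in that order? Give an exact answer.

Multiply the probability of each draw given the previous ones:
P = 2/15 × 4/14 × 3/13 × 1/12 = 24/32760 = 1/1365.

1/1365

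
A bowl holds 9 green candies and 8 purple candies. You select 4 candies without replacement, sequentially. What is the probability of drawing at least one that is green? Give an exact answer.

33/34

P(no green) = 8/17 × 7/16 × 6/15 × 5/14 = 1680/57120 = 1/34.
P(at least one) = 1 − 1/34 = 33/34.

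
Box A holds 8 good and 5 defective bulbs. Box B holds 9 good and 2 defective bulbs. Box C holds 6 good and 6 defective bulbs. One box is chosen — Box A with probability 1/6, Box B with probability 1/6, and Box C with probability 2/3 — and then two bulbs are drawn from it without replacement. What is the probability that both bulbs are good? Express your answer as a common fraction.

From Box A: P(both good) = (8/13)(7/12) = 14/39.
From Box B: P(both good) = (9/11)(8/10) = 36/55.
From Box C: P(both good) = (6/12)(5/11) = 5/22.
Total probability = (1/6)(14/39) + (1/6)(36/55) + (2/3)(5/22) = 2062/6435.

2062/6435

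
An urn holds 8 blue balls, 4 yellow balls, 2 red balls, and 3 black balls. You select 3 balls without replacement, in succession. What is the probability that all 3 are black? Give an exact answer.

1/680

P = 3/17 × 2/16 × 1/15 = 6/4080 = 1/680.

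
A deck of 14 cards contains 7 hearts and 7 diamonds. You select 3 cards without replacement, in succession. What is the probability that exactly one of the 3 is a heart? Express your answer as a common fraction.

21/52

One ordering (a heart drawn first) has probability 7/14 × 7/13 × 6/12 = 294/2184 = 7/52.
There are C(3,1) = 3 such orderings, each equally likely, so P = 3 × 7/52 = 21/52.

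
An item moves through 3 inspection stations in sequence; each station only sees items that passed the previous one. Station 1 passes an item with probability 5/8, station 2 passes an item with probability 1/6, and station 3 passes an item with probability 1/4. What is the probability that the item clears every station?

5/192

The events are sequential, so multiply the conditional probabilities:
P = 5/8 × 1/6 × 1/4 = 5/192.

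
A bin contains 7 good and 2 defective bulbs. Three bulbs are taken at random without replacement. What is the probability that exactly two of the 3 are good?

1/2

One ordering (good drawn first) has probability 7/9 × 6/8 × 2/7 = 84/504 = 1/6.
There are C(3,2) = 3 such orderings, each equally likely, so P = 3 × 1/6 = 1/2.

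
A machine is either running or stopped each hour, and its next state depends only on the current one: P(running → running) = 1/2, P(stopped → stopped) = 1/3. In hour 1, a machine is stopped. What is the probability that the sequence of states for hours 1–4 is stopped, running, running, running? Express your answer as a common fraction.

Hour 1 is given. For each transition, use the conditional probability from the current state:
P(running | stopped) = 2/3; P(running | running) = 1/2; P(running | running) = 1/2.
P = 2/3 × 1/2 × 1/2 = 2/12 = 1/6.

1/6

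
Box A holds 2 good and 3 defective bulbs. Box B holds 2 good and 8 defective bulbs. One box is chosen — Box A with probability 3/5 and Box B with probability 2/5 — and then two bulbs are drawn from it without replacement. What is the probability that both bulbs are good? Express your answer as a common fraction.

31/450

From Box A: P(both good) = (2/5)(1/4) = 1/10.
From Box B: P(both good) = (2/10)(1/9) = 1/45.
Total probability = (3/5)(1/10) + (2/5)(1/45) = 31/450.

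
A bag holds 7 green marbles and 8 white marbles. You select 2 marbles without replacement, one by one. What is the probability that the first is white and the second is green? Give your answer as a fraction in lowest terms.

Multiply the probability of each draw given the previous ones:
P = 8/15 × 7/14 = 56/210 = 4/15.

4/15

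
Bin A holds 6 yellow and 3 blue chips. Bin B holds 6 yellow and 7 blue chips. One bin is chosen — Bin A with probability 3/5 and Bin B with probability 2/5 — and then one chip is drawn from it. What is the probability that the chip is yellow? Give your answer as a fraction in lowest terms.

38/65

From Bin A: P(yellow) = 6/9.
From Bin B: P(yellow) = 6/13.
Total probability = (3/5)(6/9) + (2/5)(6/13) = 38/65.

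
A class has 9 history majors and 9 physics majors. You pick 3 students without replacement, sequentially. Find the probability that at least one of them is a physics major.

P(no physics majors) = 9/18 × 8/17 × 7/16 = 504/4896 = 7/68.
P(at least one) = 1 − 7/68 = 61/68.

61/68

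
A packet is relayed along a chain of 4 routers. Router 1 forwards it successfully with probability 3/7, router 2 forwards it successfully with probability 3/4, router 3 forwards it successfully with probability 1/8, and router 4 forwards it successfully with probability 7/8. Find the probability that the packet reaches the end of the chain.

Multiplying along the chain,
P = 3/7 × 3/4 × 1/8 × 7/8 = 63/1792 = 9/256.

9/256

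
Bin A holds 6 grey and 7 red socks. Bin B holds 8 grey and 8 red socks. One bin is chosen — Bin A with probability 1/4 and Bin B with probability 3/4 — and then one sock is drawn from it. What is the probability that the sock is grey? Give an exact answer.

From Bin A: P(grey) = 6/13.
From Bin B: P(grey) = 8/16.
Total probability = (1/4)(6/13) + (3/4)(8/16) = 51/104.

51/104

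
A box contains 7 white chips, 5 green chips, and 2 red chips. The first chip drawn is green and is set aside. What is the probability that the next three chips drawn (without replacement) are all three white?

After the first draw, 7 of the remaining 13 chips are white.
P = 7/13 × 6/12 × 5/11 = 210/1716 = 35/286.

35/286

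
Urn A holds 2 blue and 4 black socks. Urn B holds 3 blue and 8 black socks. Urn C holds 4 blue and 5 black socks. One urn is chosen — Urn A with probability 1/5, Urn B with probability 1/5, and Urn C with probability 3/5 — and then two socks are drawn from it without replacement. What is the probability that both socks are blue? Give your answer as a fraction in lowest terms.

From Urn A: P(both blue) = (2/6)(1/5) = 1/15.
From Urn B: P(both blue) = (3/11)(2/10) = 3/55.
From Urn C: P(both blue) = (4/9)(3/8) = 1/6.
Total probability = (1/5)(1/15) + (1/5)(3/55) + (3/5)(1/6) = 41/330.

41/330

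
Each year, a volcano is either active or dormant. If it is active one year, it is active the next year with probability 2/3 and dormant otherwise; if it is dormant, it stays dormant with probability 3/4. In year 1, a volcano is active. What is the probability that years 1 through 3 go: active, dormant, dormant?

Year 1 is given. For each transition, use the conditional probability from the current state:
P(dormant | active) = 1/3; P(dormant | dormant) = 3/4.
P = 1/3 × 3/4 = 3/12 = 1/4.

1/4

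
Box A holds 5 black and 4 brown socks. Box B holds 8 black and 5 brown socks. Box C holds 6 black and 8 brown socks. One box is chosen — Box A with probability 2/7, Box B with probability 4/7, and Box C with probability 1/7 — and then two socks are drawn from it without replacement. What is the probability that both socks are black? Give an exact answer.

1766/5733

From Box A: P(both black) = (5/9)(4/8) = 5/18.
From Box B: P(both black) = (8/13)(7/12) = 14/39.
From Box C: P(both black) = (6/14)(5/13) = 15/91.
Total probability = (2/7)(5/18) + (4/7)(14/39) + (1/7)(15/91) = 1766/5733.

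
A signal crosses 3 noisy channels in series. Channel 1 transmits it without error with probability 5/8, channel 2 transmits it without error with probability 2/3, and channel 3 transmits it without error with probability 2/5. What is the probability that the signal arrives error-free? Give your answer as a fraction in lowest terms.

1/6

Multiplying along the chain,
P = 5/8 × 2/3 × 2/5 = 20/120 = 1/6.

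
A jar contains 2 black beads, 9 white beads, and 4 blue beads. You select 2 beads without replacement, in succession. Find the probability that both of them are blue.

P(every draw is blue) = 4/15 × 3/14 = 12/210 = 2/35.

2/35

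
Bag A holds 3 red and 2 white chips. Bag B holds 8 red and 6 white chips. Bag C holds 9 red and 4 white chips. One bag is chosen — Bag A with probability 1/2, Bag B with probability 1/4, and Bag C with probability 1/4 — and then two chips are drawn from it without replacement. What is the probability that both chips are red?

From Bag A: P(both red) = (3/5)(2/4) = 3/10.
From Bag B: P(both red) = (8/14)(7/13) = 4/13.
From Bag C: P(both red) = (9/13)(8/12) = 6/13.
Total probability = (1/2)(3/10) + (1/4)(4/13) + (1/4)(6/13) = 89/260.

89/260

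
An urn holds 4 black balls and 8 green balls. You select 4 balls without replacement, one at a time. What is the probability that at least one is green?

P(no green) = 4/12 × 3/11 × 2/10 × 1/9 = 24/11880 = 1/495.
P(at least one) = 1 − 1/495 = 494/495.

494/495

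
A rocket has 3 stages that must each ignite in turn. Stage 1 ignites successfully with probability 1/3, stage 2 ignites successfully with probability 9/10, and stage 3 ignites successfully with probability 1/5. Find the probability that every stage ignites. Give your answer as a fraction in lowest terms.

Multiplying along the chain,
P = 1/3 × 9/10 × 1/5 = 9/150 = 3/50.

3/50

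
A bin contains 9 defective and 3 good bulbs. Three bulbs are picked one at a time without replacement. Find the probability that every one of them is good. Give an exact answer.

P(every draw is good) = 3/12 × 2/11 × 1/10 = 6/1320 = 1/220.

1/220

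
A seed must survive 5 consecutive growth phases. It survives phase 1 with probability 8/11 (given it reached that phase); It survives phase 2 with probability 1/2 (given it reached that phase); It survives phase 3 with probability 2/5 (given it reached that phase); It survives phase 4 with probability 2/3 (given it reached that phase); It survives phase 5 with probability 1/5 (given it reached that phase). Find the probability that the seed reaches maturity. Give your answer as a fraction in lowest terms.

Each stage is reached only if all earlier stages succeed, so
P = 8/11 × 1/2 × 2/5 × 2/3 × 1/5 = 32/1650 = 16/825.

16/825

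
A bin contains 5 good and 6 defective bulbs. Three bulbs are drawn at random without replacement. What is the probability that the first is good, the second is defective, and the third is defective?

Chain rule:
P = 5/11 × 6/10 × 5/9 = 150/990 = 5/33.

5/33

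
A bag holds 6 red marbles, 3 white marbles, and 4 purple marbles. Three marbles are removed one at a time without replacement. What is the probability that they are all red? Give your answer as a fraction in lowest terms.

10/143

P(all red) = 6/13 × 5/12 × 4/11 = 120/1716 = 10/143.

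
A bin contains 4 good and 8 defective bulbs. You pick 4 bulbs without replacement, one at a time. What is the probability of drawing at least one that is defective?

P(no defective) = 4/12 × 3/11 × 2/10 × 1/9 = 24/11880 = 1/495.
P(at least one) = 1 − 1/495 = 494/495.

494/495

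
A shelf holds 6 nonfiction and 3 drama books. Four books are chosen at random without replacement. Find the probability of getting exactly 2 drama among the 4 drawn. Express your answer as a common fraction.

5/14

One ordering (drama drawn first) has probability 3/9 × 2/8 × 6/7 × 5/6 = 180/3024 = 5/84.
There are C(4,2) = 6 such orderings, each equally likely, so P = 6 × 5/84 = 5/14.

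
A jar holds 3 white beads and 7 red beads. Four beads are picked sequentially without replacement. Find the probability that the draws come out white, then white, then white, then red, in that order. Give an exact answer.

1/120

Multiply the probability of each draw given the previous ones:
P = 3/10 × 2/9 × 1/8 × 7/7 = 42/5040 = 1/120.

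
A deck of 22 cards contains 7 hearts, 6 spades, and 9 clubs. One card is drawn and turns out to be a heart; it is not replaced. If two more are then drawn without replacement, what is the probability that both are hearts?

1/14

After the first draw, 6 of the remaining 21 cards are hearts.
P = 6/21 × 5/20 = 30/420 = 1/14.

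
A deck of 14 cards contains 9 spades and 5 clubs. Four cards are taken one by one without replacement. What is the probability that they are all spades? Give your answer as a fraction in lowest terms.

18/143

P(all spades) = 9/14 × 8/13 × 7/12 × 6/11 = 3024/24024 = 18/143.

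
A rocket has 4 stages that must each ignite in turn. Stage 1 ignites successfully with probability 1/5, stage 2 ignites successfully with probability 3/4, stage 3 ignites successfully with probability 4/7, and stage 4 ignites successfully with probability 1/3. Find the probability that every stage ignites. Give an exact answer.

1/35

Multiplying along the chain,
P = 1/5 × 3/4 × 4/7 × 1/3 = 12/420 = 1/35.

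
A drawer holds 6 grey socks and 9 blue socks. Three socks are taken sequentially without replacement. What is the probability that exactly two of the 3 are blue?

One ordering (blue drawn first) has probability 9/15 × 8/14 × 6/13 = 432/2730 = 72/455.
There are C(3,2) = 3 such orderings, each equally likely, so P = 3 × 72/455 = 216/455.

216/455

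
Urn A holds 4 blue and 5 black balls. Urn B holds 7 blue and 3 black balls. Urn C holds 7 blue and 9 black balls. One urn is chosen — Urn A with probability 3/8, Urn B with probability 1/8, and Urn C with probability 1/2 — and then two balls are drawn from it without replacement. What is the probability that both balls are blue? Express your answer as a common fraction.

From Urn A: P(both blue) = (4/9)(3/8) = 1/6.
From Urn B: P(both blue) = (7/10)(6/9) = 7/15.
From Urn C: P(both blue) = (7/16)(6/15) = 7/40.
Total probability = (3/8)(1/6) + (1/8)(7/15) + (1/2)(7/40) = 5/24.

5/24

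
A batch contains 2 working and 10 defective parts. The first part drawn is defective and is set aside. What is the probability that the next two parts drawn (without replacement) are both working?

With the first part removed, 2 working remain out of 11.
P = 2/11 × 1/10 = 2/110 = 1/55.

1/55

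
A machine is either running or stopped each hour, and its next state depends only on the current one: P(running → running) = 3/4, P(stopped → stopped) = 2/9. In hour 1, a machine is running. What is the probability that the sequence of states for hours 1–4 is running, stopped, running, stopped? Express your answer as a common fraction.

Hour 1 is given. For each transition, use the conditional probability from the current state:
P(stopped | running) = 1/4; P(running | stopped) = 7/9; P(stopped | running) = 1/4.
P = 1/4 × 7/9 × 1/4 = 7/144.

7/144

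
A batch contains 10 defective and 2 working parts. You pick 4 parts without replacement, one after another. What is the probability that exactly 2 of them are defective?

1/11

One ordering (defective drawn first) has probability 10/12 × 9/11 × 2/10 × 1/9 = 180/11880 = 1/66.
There are C(4,2) = 6 such orderings, each equally likely, so P = 6 × 1/66 = 1/11.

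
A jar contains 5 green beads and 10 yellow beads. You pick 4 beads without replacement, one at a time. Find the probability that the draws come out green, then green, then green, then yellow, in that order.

Multiply the probability of each draw given the previous ones:
P = 5/15 × 4/14 × 3/13 × 10/12 = 600/32760 = 5/273.

5/273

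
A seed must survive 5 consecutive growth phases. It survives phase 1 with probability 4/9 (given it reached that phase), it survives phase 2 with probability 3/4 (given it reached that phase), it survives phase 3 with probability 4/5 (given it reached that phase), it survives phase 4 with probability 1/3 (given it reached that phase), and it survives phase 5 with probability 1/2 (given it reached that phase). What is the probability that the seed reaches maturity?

Multiplying along the chain,
P = 4/9 × 3/4 × 4/5 × 1/3 × 1/2 = 48/1080 = 2/45.

2/45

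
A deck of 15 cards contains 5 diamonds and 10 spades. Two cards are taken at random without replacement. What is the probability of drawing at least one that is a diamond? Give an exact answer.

4/7

P(no diamonds) = 10/15 × 9/14 = 90/210 = 3/7.
P(at least one) = 1 − 3/7 = 4/7.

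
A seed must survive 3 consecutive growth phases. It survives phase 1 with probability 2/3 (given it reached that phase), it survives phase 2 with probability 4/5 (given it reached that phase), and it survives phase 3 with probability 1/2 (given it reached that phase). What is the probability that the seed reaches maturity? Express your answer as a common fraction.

4/15

Each stage is reached only if all earlier stages succeed, so
P = 2/3 × 4/5 × 1/2 = 8/30 = 4/15.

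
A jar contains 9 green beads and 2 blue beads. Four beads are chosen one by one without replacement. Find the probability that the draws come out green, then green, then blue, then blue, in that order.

1/55

Chain rule:
P = 9/11 × 8/10 × 2/9 × 1/8 = 144/7920 = 1/55.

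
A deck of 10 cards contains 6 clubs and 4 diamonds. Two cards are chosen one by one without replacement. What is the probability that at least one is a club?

P(no clubs) = 4/10 × 3/9 = 12/90 = 2/15.
P(at least one) = 1 − 2/15 = 13/15.

13/15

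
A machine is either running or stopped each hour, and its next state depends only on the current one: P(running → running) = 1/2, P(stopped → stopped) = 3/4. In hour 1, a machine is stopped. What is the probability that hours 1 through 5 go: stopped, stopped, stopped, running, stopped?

9/128

Hour 1 is given. For each transition, use the conditional probability from the current state:
P(stopped | stopped) = 3/4; P(stopped | stopped) = 3/4; P(running | stopped) = 1/4; P(stopped | running) = 1/2.
P = 3/4 × 3/4 × 1/4 × 1/2 = 9/128.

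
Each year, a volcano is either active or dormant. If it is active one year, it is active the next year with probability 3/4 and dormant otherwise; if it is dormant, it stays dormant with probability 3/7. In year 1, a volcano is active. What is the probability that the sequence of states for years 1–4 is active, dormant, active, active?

3/28

Year 1 is given. For each transition, use the conditional probability from the current state:
P(dormant | active) = 1/4; P(active | dormant) = 4/7; P(active | active) = 3/4.
P = 1/4 × 4/7 × 3/4 = 12/112 = 3/28.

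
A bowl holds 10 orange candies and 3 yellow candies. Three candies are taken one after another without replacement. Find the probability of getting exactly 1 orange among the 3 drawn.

One ordering (orange drawn first) has probability 10/13 × 3/12 × 2/11 = 60/1716 = 5/143.
There are C(3,1) = 3 such orderings, each equally likely, so P = 3 × 5/143 = 15/143.

15/143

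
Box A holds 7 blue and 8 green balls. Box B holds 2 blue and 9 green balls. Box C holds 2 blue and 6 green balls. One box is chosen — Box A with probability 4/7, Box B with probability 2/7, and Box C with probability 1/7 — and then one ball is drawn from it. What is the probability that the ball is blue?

1637/4620

From Box A: P(blue) = 7/15.
From Box B: P(blue) = 2/11.
From Box C: P(blue) = 2/8.
Total probability = (4/7)(7/15) + (2/7)(2/11) + (1/7)(2/8) = 1637/4620.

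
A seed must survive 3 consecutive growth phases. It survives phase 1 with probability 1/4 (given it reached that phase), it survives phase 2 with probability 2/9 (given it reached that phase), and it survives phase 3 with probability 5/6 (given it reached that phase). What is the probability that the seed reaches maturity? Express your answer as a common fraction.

5/108

Each stage is reached only if all earlier stages succeed, so
P = 1/4 × 2/9 × 5/6 = 10/216 = 5/108.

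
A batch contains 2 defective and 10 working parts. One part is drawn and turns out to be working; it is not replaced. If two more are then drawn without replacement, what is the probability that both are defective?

1/55

After the first draw, 2 of the remaining 11 parts are defective.
P = 2/11 × 1/10 = 2/110 = 1/55.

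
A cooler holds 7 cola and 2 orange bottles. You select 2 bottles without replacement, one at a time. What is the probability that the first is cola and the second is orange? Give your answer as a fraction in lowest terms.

Each draw changes the counts, so multiply the conditional probabilities along the sequence:
P = 7/9 × 2/8 = 14/72 = 7/36.

7/36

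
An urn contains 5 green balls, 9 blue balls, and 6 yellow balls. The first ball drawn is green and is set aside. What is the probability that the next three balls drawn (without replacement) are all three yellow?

20/969

After the first draw, 6 of the remaining 19 balls are yellow.
P = 6/19 × 5/18 × 4/17 = 120/5814 = 20/969.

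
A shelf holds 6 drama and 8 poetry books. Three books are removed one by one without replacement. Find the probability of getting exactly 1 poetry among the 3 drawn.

One ordering (poetry drawn first) has probability 8/14 × 6/13 × 5/12 = 240/2184 = 10/91.
There are C(3,1) = 3 such orderings, each equally likely, so P = 3 × 10/91 = 30/91.

30/91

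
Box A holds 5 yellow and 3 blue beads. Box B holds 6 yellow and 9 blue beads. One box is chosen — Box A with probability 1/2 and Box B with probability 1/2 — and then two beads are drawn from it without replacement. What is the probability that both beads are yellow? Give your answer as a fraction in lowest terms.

From Box A: P(both yellow) = (5/8)(4/7) = 5/14.
From Box B: P(both yellow) = (6/15)(5/14) = 1/7.
Total probability = (1/2)(5/14) + (1/2)(1/7) = 1/4.

1/4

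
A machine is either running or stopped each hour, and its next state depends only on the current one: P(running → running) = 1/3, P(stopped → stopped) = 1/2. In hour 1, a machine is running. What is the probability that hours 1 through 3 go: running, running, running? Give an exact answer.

Hour 1 is given. For each transition, use the conditional probability from the current state:
P(running | running) = 1/3; P(running | running) = 1/3.
P = 1/3 × 1/3 = 1/9.

1/9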